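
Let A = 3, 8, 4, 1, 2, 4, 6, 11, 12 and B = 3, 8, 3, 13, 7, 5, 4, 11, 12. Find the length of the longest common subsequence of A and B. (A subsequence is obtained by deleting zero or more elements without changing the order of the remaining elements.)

Backtracking the LCS table gives one alignment: 3 (A1,B1) → 8 (A2,B2) → 4 (A6,B7) → 11 (A8,B8) → 12 (A9,B9).
So the longest common subsequence has length 5.

5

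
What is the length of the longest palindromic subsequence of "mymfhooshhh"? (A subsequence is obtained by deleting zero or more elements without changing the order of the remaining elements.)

One longest palindromic subsequence is hhhh (positions 5,9,10,11); it reads the same forward and backward, and the interval DP gives dp[1][11] = 4.

4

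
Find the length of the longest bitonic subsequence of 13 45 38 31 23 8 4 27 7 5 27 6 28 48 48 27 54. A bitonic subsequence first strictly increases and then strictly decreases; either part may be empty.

8

One longest bitonic subsequence is 13, 45, 38, 31, 23, 8, 7, 6 (positions 1,2,3,4,5,6,9,12): it rises to 45 then falls. Length 8 is optimal.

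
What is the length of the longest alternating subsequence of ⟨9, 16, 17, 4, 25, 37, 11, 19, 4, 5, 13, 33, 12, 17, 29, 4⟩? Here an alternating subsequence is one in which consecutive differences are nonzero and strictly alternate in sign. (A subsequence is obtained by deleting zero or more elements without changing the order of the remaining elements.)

A longest alternating subsequence is 9, 16, 4, 25, 11, 19, 4, 13, 12, 17, 4 (positions 1,2,4,5,7,8,9,11,13,14,16); its 10 consecutive differences strictly alternate in sign, and length 11 is optimal.

11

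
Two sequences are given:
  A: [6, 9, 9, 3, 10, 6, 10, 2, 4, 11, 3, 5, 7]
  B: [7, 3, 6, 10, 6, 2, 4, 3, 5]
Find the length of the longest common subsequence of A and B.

A longest common subsequence is 6, 10, 6, 2, 4, 3, 5 (length 7); the LCS DP confirms no longer common subsequence exists.

7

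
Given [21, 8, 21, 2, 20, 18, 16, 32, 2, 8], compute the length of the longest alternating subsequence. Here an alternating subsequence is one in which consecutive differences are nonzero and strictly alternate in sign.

9

Track the best alternating length ending on an up-step vs a down-step at each position: up/down = 1/1, 1/2, 3/1, 1/4, 5/4, 5/6, 5/6, 7/1, 1/8, 9/8.
The maximum over both is 9; one such subsequence is 21, 8, 21, 2, 20, 18, 32, 2, 8.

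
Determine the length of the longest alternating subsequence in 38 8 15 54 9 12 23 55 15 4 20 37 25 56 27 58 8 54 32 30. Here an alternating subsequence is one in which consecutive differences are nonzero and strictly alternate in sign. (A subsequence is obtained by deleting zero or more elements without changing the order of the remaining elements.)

14

Track the best alternating length ending on an up-step vs a down-step at each position: up/down = 1/1, 1/2, 3/2, 3/1, 3/4, 5/4, 5/4, 5/1, 5/6, 1/6, 7/6, 7/6, 7/8, 9/1, 9/10, 11/1, 7/12, 13/12, 13/14, 13/14.
The maximum over both is 14; one such subsequence is 38, 8, 15, 9, 23, 15, 37, 25, 56, 27, 58, 8, 54, 32.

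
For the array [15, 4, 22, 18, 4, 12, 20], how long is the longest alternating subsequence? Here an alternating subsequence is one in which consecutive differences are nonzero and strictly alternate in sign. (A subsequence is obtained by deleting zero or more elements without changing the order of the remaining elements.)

5

A longest alternating subsequence is 15, 4, 22, 4, 12 (positions 1,2,3,5,6); its 4 consecutive differences strictly alternate in sign, and length 5 is optimal.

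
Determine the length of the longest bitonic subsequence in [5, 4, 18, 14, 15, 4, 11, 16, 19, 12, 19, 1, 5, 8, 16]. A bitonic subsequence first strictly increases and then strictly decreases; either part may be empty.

7

One longest bitonic subsequence is 5, 14, 15, 16, 19, 12, 8 (positions 1,4,5,8,9,10,14): it rises to 19 then falls. Length 7 is optimal.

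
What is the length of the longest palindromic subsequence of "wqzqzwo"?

Using dp[i][j] = 2 + dp[i+1][j−1] if the ends match, else max(dp[i+1][j], dp[i][j−1]):
dp[1][7] = 5. A witness is wzqzw at positions 1,3,4,5,6.

5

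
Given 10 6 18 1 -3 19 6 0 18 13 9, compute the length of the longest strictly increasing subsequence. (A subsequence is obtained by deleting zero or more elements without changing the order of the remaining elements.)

3

One longest increasing subsequence is 10, 18, 19 (positions 1,3,6), of length 3; no longer one exists.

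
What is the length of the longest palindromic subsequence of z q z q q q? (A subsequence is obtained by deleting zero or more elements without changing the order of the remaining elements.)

One longest palindromic subsequence is qqqq (positions 2,4,5,6); it reads the same forward and backward, and the interval DP gives dp[1][6] = 4.

4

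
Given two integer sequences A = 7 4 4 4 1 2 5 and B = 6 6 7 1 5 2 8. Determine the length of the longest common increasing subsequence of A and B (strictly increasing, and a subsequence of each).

For each value that appears in both, track the longest common increasing run ending there.
The best achievable length is 2; one witness is 1, 5 (A-positions 5,7, B-positions 4,5).

2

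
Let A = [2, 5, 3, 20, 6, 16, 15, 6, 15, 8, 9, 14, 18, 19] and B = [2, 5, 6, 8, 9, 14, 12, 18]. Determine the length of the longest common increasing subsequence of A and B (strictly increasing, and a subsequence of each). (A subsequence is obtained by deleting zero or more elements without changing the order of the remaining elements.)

7

A longest common strictly increasing subsequence is 2, 5, 6, 8, 9, 14, 18 (length 7); it appears in order in both A and B, and no longer such subsequence exists.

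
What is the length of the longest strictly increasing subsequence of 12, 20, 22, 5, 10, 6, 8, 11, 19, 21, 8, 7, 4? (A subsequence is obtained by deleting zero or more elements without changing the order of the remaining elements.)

One longest increasing subsequence is 5, 6, 8, 11, 19, 21 (positions 4,6,7,8,9,10), of length 6; no longer one exists.

6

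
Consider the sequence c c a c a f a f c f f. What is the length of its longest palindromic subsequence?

5

One longest palindromic subsequence is ffcff (positions 6,8,9,10,11); it reads the same forward and backward, and the interval DP gives dp[1][11] = 5.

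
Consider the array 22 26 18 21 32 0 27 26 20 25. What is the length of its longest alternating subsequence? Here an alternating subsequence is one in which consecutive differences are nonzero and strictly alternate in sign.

8

Track the best alternating length ending on an up-step vs a down-step at each position: up/down = 1/1, 2/1, 1/3, 4/3, 4/1, 1/5, 6/5, 6/7, 6/7, 8/7.
The maximum over both is 8; one such subsequence is 22, 26, 18, 21, 0, 27, 20, 25.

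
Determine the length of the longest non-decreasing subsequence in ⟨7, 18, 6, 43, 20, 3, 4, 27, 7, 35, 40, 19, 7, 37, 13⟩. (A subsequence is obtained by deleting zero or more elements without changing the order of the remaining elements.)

One longest non-decreasing subsequence is 7, 18, 20, 27, 35, 40 (positions 1,2,5,8,10,11), of length 6; no longer one exists.

6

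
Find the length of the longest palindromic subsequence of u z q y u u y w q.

Using dp[i][j] = 2 + dp[i+1][j−1] if the ends match, else max(dp[i+1][j], dp[i][j−1]):
dp[1][9] = 6. A witness is qyuuyq at positions 3,4,5,6,7,9.

6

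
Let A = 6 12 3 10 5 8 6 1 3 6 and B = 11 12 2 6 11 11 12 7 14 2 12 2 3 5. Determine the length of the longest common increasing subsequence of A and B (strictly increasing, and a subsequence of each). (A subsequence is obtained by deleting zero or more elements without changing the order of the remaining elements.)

2

For each value that appears in both, track the longest common increasing run ending there.
The best achievable length is 2; one witness is 6, 12 (A-positions 1,2, B-positions 4,7).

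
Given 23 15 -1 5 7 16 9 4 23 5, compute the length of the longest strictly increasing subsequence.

5

Let dp[i] be the longest increasing subsequence ending at position i. Then dp = [1, 1, 1, 2, 3, 4, 4, 2, 5, 3].
The maximum is 5; one witness is -1, 5, 7, 16, 23 at positions 3,4,5,6,9.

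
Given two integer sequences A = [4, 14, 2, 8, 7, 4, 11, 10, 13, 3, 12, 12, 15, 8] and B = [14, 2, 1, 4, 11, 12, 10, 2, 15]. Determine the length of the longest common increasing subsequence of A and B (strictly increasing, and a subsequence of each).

5

A longest common strictly increasing subsequence is 2, 4, 11, 12, 15 (length 5); it appears in order in both A and B, and no longer such subsequence exists.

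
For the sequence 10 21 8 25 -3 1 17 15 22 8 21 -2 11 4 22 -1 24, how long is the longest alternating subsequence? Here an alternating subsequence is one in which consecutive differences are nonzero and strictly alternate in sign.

16

Track the best alternating length ending on an up-step vs a down-step at each position: up/down = 1/1, 2/1, 1/3, 4/1, 1/5, 6/5, 6/5, 6/7, 8/5, 6/9, 10/9, 6/11, 12/11, 12/13, 14/5, 12/15, 16/5.
The maximum over both is 16; one such subsequence is 10, 21, 8, 25, -3, 17, 15, 22, 8, 21, -2, 11, 4, 22, -1, 24.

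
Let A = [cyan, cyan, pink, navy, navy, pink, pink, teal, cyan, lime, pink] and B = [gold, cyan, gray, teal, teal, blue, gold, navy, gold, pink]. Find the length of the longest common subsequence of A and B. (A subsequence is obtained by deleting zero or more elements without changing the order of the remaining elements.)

3

A longest common subsequence is cyan, navy, pink (length 3); the LCS DP confirms no longer common subsequence exists.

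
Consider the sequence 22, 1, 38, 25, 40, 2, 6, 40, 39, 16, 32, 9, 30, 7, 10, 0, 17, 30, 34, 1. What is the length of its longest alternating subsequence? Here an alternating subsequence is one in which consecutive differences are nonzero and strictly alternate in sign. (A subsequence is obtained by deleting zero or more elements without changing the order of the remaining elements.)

16

A longest alternating subsequence is 22, 1, 38, 25, 40, 2, 40, 16, 32, 9, 30, 7, 10, 0, 17, 1 (positions 1,2,3,4,5,6,8,10,11,12,13,14,15,16,17,20); its 15 consecutive differences strictly alternate in sign, and length 16 is optimal.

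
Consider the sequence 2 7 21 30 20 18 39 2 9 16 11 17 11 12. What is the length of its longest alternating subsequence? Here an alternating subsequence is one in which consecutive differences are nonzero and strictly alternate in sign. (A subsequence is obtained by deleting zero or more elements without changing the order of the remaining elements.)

10

Track the best alternating length ending on an up-step vs a down-step at each position: up/down = 1/1, 2/1, 2/1, 2/1, 2/3, 2/3, 4/1, 1/5, 6/5, 6/5, 6/7, 8/5, 6/9, 10/9.
The maximum over both is 10; one such subsequence is 2, 21, 20, 39, 2, 16, 11, 17, 11, 12.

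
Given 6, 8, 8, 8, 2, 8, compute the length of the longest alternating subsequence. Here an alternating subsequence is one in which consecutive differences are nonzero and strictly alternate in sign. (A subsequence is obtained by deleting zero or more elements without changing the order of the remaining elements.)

4

A longest alternating subsequence is 6, 8, 2, 8 (positions 1,2,5,6); its 3 consecutive differences strictly alternate in sign, and length 4 is optimal.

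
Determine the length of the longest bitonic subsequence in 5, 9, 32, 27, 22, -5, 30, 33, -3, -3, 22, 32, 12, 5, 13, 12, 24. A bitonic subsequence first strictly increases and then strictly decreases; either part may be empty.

Let inc[i] be the LIS ending at i and dec[i] the longest strictly decreasing subsequence starting at i. inc = [1, 2, 3, 3, 3, 1, 4, 5, 2, 2, 3, 5, 3, 3, 4, 4, 5], dec = [2, 2, 5, 4, 3, 1, 4, 4, 1, 1, 3, 3, 2, 1, 2, 1, 1].
max_i inc[i]+dec[i]−1 = 8, with one witness 5, 9, 27, 30, 33, 32, 13, 12.

8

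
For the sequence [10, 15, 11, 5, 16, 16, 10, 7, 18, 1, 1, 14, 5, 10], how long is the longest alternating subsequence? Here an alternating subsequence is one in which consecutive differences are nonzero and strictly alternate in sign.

A longest alternating subsequence is 10, 15, 11, 16, 10, 18, 1, 14, 5, 10 (positions 1,2,3,5,7,9,10,12,13,14); its 9 consecutive differences strictly alternate in sign, and length 10 is optimal.

10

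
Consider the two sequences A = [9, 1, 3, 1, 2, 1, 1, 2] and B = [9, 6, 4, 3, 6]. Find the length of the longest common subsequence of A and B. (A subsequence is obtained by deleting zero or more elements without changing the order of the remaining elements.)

A longest common subsequence is 9, 3 (length 2); the LCS DP confirms no longer common subsequence exists.

2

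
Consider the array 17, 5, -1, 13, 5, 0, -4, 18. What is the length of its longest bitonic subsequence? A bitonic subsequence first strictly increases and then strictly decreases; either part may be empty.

One longest bitonic subsequence is 17, 13, 5, 0, -4 (positions 1,4,5,6,7): it rises to 17 then falls. Length 5 is optimal.

5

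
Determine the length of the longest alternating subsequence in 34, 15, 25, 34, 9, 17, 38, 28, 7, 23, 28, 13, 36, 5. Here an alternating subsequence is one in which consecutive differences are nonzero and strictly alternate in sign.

10

Track the best alternating length ending on an up-step vs a down-step at each position: up/down = 1/1, 1/2, 3/2, 3/1, 1/4, 5/4, 5/1, 5/6, 1/6, 7/6, 7/6, 7/8, 9/6, 1/10.
The maximum over both is 10; one such subsequence is 34, 15, 25, 9, 17, 7, 23, 13, 36, 5.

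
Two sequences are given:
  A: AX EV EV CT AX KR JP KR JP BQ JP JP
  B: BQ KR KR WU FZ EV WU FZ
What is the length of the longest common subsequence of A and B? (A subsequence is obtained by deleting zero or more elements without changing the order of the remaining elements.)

2

Backtracking the LCS table gives one alignment: KR (A6,B2) → KR (A8,B3).
So the longest common subsequence has length 2.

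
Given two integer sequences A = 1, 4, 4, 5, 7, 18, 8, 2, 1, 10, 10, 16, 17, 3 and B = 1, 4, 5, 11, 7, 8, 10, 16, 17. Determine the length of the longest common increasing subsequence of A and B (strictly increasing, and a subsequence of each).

8

For each value that appears in both, track the longest common increasing run ending there.
The best achievable length is 8; one witness is 1, 4, 5, 7, 8, 10, 16, 17 (A-positions 1,2,4,5,7,10,12,13, B-positions 1,2,3,5,6,7,8,9).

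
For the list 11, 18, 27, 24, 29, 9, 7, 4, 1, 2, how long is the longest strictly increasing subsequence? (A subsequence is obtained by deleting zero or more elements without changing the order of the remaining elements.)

Scanning left to right, the best length ending at each element is: 11→1, 18→2, 27→3, 24→3, 29→4, 9→1, 7→1, 4→1, 1→1, 2→2.
So the longest increasing subsequence has length 4, e.g. 11, 18, 27, 29.

4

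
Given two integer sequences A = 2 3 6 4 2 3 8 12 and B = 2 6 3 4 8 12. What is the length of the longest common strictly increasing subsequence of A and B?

A longest common strictly increasing subsequence is 2, 3, 4, 8, 12 (length 5); it appears in order in both A and B, and no longer such subsequence exists.

5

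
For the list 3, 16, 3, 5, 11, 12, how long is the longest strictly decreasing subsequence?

2

Scanning left to right, the best length ending at each element is: 3→1, 16→1, 3→2, 5→2, 11→2, 12→2.
So the longest decreasing subsequence has length 2, e.g. 16, 3.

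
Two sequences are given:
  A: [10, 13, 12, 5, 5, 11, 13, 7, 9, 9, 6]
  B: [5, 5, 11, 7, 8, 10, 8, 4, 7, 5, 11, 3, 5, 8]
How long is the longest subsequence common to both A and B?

4

A longest common subsequence is 5, 5, 11, 7 (length 4); the LCS DP confirms no longer common subsequence exists.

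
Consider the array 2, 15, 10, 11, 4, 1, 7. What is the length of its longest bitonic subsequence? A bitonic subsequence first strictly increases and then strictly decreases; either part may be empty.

5

One longest bitonic subsequence is 2, 15, 11, 4, 1 (positions 1,2,4,5,6): it rises to 15 then falls. Length 5 is optimal.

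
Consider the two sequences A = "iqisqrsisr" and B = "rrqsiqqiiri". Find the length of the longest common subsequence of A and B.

A longest common subsequence is iqiri (length 5); the LCS DP confirms no longer common subsequence exists.

5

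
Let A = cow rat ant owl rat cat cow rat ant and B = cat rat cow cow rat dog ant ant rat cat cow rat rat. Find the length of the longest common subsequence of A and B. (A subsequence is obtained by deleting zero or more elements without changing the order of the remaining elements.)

7

Backtracking the LCS table gives one alignment: cow (A1,B4) → rat (A2,B5) → ant (A3,B8) → rat (A5,B9) → cat (A6,B10) → cow (A7,B11) → rat (A8,B13).
So the longest common subsequence has length 7.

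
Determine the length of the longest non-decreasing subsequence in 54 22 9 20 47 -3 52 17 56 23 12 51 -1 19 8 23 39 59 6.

6

Scanning left to right, the best length ending at each element is: 54→1, 22→1, 9→1, 20→2, 47→3, -3→1, 52→4, 17→2, 56→5, 23→3, 12→2, 51→4, -1→2, 19→3, 8→3, 23→4, 39→5, 59→6, 6→3.
So the longest non-decreasing subsequence has length 6, e.g. 9, 20, 47, 52, 56, 59.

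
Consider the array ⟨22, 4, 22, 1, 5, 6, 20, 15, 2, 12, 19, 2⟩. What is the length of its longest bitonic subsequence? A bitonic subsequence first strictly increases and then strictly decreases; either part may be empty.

7

One longest bitonic subsequence is 4, 5, 6, 20, 15, 12, 2 (positions 2,5,6,7,8,10,12): it rises to 20 then falls. Length 7 is optimal.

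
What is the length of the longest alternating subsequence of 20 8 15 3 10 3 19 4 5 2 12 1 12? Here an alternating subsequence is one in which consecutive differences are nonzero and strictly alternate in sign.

13

Track the best alternating length ending on an up-step vs a down-step at each position: up/down = 1/1, 1/2, 3/2, 1/4, 5/4, 1/6, 7/2, 7/8, 9/8, 1/10, 11/8, 1/12, 13/8.
The maximum over both is 13; one such subsequence is 20, 8, 15, 3, 10, 3, 19, 4, 5, 2, 12, 1, 12.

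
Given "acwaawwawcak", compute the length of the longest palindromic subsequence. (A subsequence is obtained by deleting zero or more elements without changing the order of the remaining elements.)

10

One longest palindromic subsequence is acwawwawca (positions 1,2,3,4,6,7,8,9,10,11); it reads the same forward and backward, and the interval DP gives dp[1][12] = 10.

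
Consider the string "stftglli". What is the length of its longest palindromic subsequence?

3

One longest palindromic subsequence is tft (positions 2,3,4); it reads the same forward and backward, and the interval DP gives dp[1][8] = 3.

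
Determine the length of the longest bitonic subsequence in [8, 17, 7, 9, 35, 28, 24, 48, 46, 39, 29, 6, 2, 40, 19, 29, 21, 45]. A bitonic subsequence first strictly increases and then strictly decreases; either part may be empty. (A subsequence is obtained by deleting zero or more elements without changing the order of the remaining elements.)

One longest bitonic subsequence is 8, 17, 35, 48, 46, 39, 29, 6, 2 (positions 1,2,5,8,9,10,11,12,13): it rises to 48 then falls. Length 9 is optimal.

9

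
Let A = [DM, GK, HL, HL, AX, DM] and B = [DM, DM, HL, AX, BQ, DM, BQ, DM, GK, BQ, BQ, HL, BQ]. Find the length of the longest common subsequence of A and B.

A longest common subsequence is DM, HL, AX, DM (length 4); the LCS DP confirms no longer common subsequence exists.

4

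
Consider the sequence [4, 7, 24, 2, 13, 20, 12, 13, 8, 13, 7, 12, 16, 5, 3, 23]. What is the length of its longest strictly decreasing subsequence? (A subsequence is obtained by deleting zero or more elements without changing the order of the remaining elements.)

Let dp[i] be the longest decreasing subsequence ending at position i. Then dp = [1, 1, 1, 2, 2, 2, 3, 3, 4, 3, 5, 4, 3, 6, 7, 2].
The maximum is 7; one witness is 24, 13, 12, 8, 7, 5, 3 at positions 3,5,7,9,11,14,15.

7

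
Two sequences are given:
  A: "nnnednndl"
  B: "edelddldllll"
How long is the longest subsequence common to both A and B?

4

A longest common subsequence is eddl (length 4); the LCS DP confirms no longer common subsequence exists.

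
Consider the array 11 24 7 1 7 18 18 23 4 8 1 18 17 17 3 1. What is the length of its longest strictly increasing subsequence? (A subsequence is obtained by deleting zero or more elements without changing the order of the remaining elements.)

4

Let dp[i] be the longest increasing subsequence ending at position i. Then dp = [1, 2, 1, 1, 2, 3, 3, 4, 2, 3, 1, 4, 4, 4, 2, 1].
The maximum is 4; one witness is 1, 7, 18, 23 at positions 4,5,6,8.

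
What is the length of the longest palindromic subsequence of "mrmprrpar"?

6

One longest palindromic subsequence is rprrpr (positions 2,4,5,6,7,9); it reads the same forward and backward, and the interval DP gives dp[1][9] = 6.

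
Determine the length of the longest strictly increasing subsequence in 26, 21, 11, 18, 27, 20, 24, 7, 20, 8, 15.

One longest increasing subsequence is 11, 18, 20, 24 (positions 3,4,6,7), of length 4; no longer one exists.

4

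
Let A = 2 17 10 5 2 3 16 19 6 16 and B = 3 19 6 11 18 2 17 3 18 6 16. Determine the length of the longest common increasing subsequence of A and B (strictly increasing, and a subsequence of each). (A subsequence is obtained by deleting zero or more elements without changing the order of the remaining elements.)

4

A longest common strictly increasing subsequence is 2, 3, 6, 16 (length 4); it appears in order in both A and B, and no longer such subsequence exists.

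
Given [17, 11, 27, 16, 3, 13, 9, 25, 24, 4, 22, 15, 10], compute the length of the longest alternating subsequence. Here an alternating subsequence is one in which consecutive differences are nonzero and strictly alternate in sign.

Track the best alternating length ending on an up-step vs a down-step at each position: up/down = 1/1, 1/2, 3/1, 3/4, 1/4, 5/4, 5/6, 7/4, 7/8, 5/8, 9/8, 9/10, 9/10.
The maximum over both is 10; one such subsequence is 17, 11, 27, 3, 13, 9, 25, 4, 22, 15.

10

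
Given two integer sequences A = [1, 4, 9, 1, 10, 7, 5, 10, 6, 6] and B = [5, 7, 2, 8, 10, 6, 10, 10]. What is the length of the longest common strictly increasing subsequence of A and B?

A longest common strictly increasing subsequence is 5, 10 (length 2); it appears in order in both A and B, and no longer such subsequence exists.

2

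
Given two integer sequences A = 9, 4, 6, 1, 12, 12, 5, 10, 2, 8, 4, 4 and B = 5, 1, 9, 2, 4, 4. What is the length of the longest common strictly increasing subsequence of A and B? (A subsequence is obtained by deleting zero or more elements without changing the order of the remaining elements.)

A longest common strictly increasing subsequence is 1, 2, 4 (length 3); it appears in order in both A and B, and no longer such subsequence exists.

3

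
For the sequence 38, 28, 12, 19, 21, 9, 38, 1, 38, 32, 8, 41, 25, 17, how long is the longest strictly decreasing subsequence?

Scanning left to right, the best length ending at each element is: 38→1, 28→2, 12→3, 19→3, 21→3, 9→4, 38→1, 1→5, 38→1, 32→2, 8→5, 41→1, 25→3, 17→4.
So the longest decreasing subsequence has length 5, e.g. 38, 28, 12, 9, 1.

5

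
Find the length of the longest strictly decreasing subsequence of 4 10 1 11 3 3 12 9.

Scanning left to right, the best length ending at each element is: 4→1, 10→1, 1→2, 11→1, 3→2, 3→2, 12→1, 9→2.
So the longest decreasing subsequence has length 2, e.g. 4, 1.

2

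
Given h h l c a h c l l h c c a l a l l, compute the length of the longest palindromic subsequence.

8

One longest palindromic subsequence is lllcclll (positions 3,8,9,11,12,14,16,17); it reads the same forward and backward, and the interval DP gives dp[1][17] = 8.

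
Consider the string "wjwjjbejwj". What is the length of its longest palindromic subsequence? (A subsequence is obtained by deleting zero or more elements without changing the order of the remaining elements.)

7

One longest palindromic subsequence is jwjejwj (positions 2,3,4,7,8,9,10); it reads the same forward and backward, and the interval DP gives dp[1][10] = 7.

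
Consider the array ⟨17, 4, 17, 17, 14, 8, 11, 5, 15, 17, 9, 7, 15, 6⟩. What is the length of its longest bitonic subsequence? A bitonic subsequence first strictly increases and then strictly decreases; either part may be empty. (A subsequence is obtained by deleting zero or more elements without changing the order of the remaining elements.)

One longest bitonic subsequence is 4, 8, 11, 15, 17, 9, 7, 6 (positions 2,6,7,9,10,11,12,14): it rises to 17 then falls. Length 8 is optimal.

8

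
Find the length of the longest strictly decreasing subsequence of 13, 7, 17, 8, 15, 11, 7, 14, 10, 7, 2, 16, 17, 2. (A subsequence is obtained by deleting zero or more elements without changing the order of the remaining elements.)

6

One longest decreasing subsequence is 17, 15, 11, 10, 7, 2 (positions 3,5,6,9,10,11), of length 6; no longer one exists.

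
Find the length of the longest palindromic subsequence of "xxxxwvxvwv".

One longest palindromic subsequence is wvxvw (positions 5,6,7,8,9); it reads the same forward and backward, and the interval DP gives dp[1][10] = 5.

5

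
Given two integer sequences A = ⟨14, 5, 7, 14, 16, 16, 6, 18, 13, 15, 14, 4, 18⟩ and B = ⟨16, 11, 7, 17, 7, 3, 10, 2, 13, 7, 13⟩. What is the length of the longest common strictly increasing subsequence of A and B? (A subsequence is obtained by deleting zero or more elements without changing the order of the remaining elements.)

A longest common strictly increasing subsequence is 7, 13 (length 2); it appears in order in both A and B, and no longer such subsequence exists.

2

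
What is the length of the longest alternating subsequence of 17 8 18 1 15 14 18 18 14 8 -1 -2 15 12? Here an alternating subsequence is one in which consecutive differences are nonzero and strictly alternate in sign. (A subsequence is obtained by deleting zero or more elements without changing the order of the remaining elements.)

A longest alternating subsequence is 17, 8, 18, 1, 15, 14, 18, 14, 15, 12 (positions 1,2,3,4,5,6,7,9,13,14); its 9 consecutive differences strictly alternate in sign, and length 10 is optimal.

10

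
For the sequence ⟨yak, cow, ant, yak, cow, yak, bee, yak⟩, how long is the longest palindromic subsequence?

Using dp[i][j] = 2 + dp[i+1][j−1] if the ends match, else max(dp[i+1][j], dp[i][j−1]):
dp[1][8] = 5. A witness is yak yak cow yak yak at positions 1,4,5,6,8.

5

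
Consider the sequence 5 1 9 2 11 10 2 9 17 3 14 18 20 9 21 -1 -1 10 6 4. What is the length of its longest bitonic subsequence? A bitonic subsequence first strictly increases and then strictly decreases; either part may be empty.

Let inc[i] be the LIS ending at i and dec[i] the longest strictly decreasing subsequence starting at i. inc = [1, 1, 2, 2, 3, 3, 2, 3, 4, 3, 4, 5, 6, 4, 7, 1, 1, 5, 4, 4], dec = [3, 2, 3, 2, 5, 4, 2, 3, 5, 2, 4, 4, 4, 3, 4, 1, 1, 3, 2, 1].
max_i inc[i]+dec[i]−1 = 10, with one witness 5, 9, 11, 17, 18, 20, 21, 10, 6, 4.

10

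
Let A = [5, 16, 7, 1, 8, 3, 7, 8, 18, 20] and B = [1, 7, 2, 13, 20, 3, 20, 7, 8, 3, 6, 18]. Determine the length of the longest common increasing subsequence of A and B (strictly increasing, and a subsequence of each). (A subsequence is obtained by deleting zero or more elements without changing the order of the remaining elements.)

For each value that appears in both, track the longest common increasing run ending there.
The best achievable length is 5; one witness is 1, 3, 7, 8, 18 (A-positions 4,6,7,8,9, B-positions 1,6,8,9,12).

5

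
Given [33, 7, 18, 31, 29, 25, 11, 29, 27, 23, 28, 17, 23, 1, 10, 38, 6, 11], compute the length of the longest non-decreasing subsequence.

One longest non-decreasing subsequence is 7, 18, 25, 27, 28, 38 (positions 2,3,6,9,11,16), of length 6; no longer one exists.

6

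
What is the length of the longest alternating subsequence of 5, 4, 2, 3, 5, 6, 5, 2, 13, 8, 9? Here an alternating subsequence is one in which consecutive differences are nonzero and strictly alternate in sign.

A longest alternating subsequence is 5, 4, 6, 5, 13, 8, 9 (positions 1,2,6,7,9,10,11); its 6 consecutive differences strictly alternate in sign, and length 7 is optimal.

7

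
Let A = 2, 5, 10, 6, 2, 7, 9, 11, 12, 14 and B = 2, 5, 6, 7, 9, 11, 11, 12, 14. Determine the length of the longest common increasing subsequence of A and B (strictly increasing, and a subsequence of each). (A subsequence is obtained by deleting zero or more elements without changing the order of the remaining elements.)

8

A longest common strictly increasing subsequence is 2, 5, 6, 7, 9, 11, 12, 14 (length 8); it appears in order in both A and B, and no longer such subsequence exists.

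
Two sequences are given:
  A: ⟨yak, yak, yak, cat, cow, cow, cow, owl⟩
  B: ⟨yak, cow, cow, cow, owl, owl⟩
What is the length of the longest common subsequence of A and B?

5

A longest common subsequence is yak, cow, cow, cow, owl (length 5); the LCS DP confirms no longer common subsequence exists.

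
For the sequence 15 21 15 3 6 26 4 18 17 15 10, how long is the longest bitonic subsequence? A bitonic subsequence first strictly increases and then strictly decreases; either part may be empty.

One longest bitonic subsequence is 15, 21, 26, 18, 17, 15, 10 (positions 1,2,6,8,9,10,11): it rises to 26 then falls. Length 7 is optimal.

7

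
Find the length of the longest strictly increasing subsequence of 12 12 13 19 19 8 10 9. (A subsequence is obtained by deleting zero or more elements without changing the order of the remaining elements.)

3

Let dp[i] be the longest increasing subsequence ending at position i. Then dp = [1, 1, 2, 3, 3, 1, 2, 2].
The maximum is 3; one witness is 12, 13, 19 at positions 1,3,4.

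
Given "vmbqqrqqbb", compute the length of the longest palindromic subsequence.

7

One longest palindromic subsequence is bqqrqqb (positions 3,4,5,6,7,8,10); it reads the same forward and backward, and the interval DP gives dp[1][10] = 7.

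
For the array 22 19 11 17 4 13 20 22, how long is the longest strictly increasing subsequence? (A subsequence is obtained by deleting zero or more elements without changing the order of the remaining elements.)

Let dp[i] be the longest increasing subsequence ending at position i. Then dp = [1, 1, 1, 2, 1, 2, 3, 4].
The maximum is 4; one witness is 11, 17, 20, 22 at positions 3,4,7,8.

4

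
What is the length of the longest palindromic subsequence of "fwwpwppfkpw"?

6

Using dp[i][j] = 2 + dp[i+1][j−1] if the ends match, else max(dp[i+1][j], dp[i][j−1]):
dp[1][11] = 6. A witness is wppppw at positions 2,4,6,7,10,11.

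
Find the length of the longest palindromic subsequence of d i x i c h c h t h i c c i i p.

11

Using dp[i][j] = 2 + dp[i+1][j−1] if the ends match, else max(dp[i+1][j], dp[i][j−1]):
dp[1][16] = 11. A witness is iicchthccii at positions 2,4,5,7,8,9,10,12,13,14,15.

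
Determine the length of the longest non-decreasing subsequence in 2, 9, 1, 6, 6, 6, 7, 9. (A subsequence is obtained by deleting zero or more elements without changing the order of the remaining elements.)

Let dp[i] be the longest non-decreasing subsequence ending at position i. Then dp = [1, 2, 1, 2, 3, 4, 5, 6].
The maximum is 6; one witness is 2, 6, 6, 6, 7, 9 at positions 1,4,5,6,7,8.

6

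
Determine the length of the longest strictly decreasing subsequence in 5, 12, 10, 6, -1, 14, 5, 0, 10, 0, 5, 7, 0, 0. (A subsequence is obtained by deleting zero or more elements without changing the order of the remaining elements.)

Scanning left to right, the best length ending at each element is: 5→1, 12→1, 10→2, 6→3, -1→4, 14→1, 5→4, 0→5, 10→2, 0→5, 5→4, 7→3, 0→5, 0→5.
So the longest decreasing subsequence has length 5, e.g. 12, 10, 6, 5, 0.

5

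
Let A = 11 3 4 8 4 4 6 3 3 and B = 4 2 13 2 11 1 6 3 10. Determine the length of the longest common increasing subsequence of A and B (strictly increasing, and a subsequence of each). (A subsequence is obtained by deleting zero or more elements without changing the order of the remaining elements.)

2

For each value that appears in both, track the longest common increasing run ending there.
The best achievable length is 2; one witness is 4, 6 (A-positions 3,7, B-positions 1,7).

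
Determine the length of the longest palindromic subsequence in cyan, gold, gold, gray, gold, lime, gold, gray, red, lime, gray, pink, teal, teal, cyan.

7

Using dp[i][j] = 2 + dp[i+1][j−1] if the ends match, else max(dp[i+1][j], dp[i][j−1]):
dp[1][15] = 7. A witness is cyan gray lime red lime gray cyan at positions 1,4,6,9,10,11,15.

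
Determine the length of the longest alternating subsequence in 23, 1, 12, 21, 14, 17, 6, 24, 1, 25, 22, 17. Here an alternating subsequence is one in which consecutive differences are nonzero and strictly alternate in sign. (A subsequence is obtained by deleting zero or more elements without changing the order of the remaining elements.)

Track the best alternating length ending on an up-step vs a down-step at each position: up/down = 1/1, 1/2, 3/2, 3/2, 3/4, 5/4, 3/6, 7/1, 1/8, 9/1, 9/10, 9/10.
The maximum over both is 10; one such subsequence is 23, 1, 21, 14, 17, 6, 24, 1, 25, 22.

10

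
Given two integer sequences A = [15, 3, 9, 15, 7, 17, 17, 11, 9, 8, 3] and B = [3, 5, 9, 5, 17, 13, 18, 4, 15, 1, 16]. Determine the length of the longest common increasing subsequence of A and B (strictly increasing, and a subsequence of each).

3

A longest common strictly increasing subsequence is 3, 9, 17 (length 3); it appears in order in both A and B, and no longer such subsequence exists.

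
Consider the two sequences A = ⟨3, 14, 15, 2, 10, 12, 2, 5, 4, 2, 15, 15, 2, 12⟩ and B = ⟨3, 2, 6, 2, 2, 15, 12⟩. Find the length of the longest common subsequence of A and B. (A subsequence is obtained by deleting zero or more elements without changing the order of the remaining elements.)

A longest common subsequence is 3, 2, 2, 2, 15, 12 (length 6); the LCS DP confirms no longer common subsequence exists.

6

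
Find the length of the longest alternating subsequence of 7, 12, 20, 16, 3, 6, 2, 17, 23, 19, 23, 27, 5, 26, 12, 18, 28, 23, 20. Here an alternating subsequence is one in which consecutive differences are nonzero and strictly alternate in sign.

A longest alternating subsequence is 7, 12, 3, 6, 2, 23, 19, 23, 5, 26, 12, 28, 23 (positions 1,2,5,6,7,9,10,11,13,14,15,17,18); its 12 consecutive differences strictly alternate in sign, and length 13 is optimal.

13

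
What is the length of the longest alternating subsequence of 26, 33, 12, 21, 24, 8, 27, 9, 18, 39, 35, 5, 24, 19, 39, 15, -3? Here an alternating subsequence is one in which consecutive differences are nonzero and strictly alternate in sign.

A longest alternating subsequence is 26, 33, 12, 21, 8, 27, 9, 18, 5, 24, 19, 39, 15 (positions 1,2,3,4,6,7,8,9,12,13,14,15,16); its 12 consecutive differences strictly alternate in sign, and length 13 is optimal.

13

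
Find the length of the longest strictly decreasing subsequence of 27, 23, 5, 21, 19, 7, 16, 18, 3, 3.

6

One longest decreasing subsequence is 27, 23, 21, 19, 7, 3 (positions 1,2,4,5,6,9), of length 6; no longer one exists.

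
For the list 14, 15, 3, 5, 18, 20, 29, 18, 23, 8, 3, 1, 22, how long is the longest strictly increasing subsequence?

Let dp[i] be the longest increasing subsequence ending at position i. Then dp = [1, 2, 1, 2, 3, 4, 5, 3, 5, 3, 1, 1, 5].
The maximum is 5; one witness is 14, 15, 18, 20, 29 at positions 1,2,5,6,7.

5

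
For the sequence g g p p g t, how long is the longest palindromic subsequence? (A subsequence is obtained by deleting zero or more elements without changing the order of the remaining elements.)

4

One longest palindromic subsequence is gppg (positions 2,3,4,5); it reads the same forward and backward, and the interval DP gives dp[1][6] = 4.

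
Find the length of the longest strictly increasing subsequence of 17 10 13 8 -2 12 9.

2

Let dp[i] be the longest increasing subsequence ending at position i. Then dp = [1, 1, 2, 1, 1, 2, 2].
The maximum is 2; one witness is 10, 13 at positions 2,3.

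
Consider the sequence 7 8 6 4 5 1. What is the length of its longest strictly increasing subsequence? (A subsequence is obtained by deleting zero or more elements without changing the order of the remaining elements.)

One longest increasing subsequence is 7, 8 (positions 1,2), of length 2; no longer one exists.

2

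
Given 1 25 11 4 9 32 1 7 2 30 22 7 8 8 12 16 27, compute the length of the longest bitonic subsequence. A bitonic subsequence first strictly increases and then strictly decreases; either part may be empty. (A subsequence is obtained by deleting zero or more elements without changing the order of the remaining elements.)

One longest bitonic subsequence is 1, 4, 9, 32, 30, 22, 16 (positions 1,4,5,6,10,11,16): it rises to 32 then falls. Length 7 is optimal.

7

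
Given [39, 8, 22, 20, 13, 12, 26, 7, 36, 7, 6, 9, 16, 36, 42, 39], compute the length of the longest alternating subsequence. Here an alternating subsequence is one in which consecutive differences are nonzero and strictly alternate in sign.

Track the best alternating length ending on an up-step vs a down-step at each position: up/down = 1/1, 1/2, 3/2, 3/4, 3/4, 3/4, 5/2, 1/6, 7/2, 1/8, 1/8, 9/8, 9/8, 9/2, 9/1, 9/10.
The maximum over both is 10; one such subsequence is 39, 8, 22, 20, 26, 7, 36, 7, 42, 39.

10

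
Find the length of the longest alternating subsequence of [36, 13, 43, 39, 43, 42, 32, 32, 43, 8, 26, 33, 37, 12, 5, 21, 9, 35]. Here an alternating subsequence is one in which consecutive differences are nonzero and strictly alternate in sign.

Track the best alternating length ending on an up-step vs a down-step at each position: up/down = 1/1, 1/2, 3/1, 3/4, 5/1, 5/6, 3/6, 3/6, 7/1, 1/8, 9/8, 9/8, 9/8, 9/10, 1/10, 11/10, 11/12, 13/10.
The maximum over both is 13; one such subsequence is 36, 13, 43, 39, 43, 42, 43, 8, 26, 12, 21, 9, 35.

13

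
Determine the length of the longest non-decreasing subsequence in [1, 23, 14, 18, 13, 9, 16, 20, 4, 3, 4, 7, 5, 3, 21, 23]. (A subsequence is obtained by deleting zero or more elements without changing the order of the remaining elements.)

Scanning left to right, the best length ending at each element is: 1→1, 23→2, 14→2, 18→3, 13→2, 9→2, 16→3, 20→4, 4→2, 3→2, 4→3, 7→4, 5→4, 3→3, 21→5, 23→6.
So the longest non-decreasing subsequence has length 6, e.g. 1, 14, 18, 20, 21, 23.

6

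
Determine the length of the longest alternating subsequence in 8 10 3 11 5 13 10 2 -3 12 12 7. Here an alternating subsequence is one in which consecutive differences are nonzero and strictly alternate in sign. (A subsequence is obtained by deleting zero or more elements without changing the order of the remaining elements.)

9

Track the best alternating length ending on an up-step vs a down-step at each position: up/down = 1/1, 2/1, 1/3, 4/1, 4/5, 6/1, 6/7, 1/7, 1/7, 8/7, 8/7, 8/9.
The maximum over both is 9; one such subsequence is 8, 10, 3, 11, 5, 13, 10, 12, 7.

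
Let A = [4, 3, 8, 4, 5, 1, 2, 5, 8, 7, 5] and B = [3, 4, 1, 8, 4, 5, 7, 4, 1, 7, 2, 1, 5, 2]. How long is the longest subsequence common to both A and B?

Backtracking the LCS table gives one alignment: 4 (A1,B2) → 8 (A3,B4) → 4 (A4,B5) → 5 (A5,B6) → 1 (A6,B9) → 2 (A7,B11) → 5 (A8,B13).
So the longest common subsequence has length 7.

7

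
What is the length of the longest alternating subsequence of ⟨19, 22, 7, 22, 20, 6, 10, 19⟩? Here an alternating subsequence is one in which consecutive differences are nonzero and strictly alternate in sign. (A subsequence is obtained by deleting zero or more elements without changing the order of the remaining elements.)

Track the best alternating length ending on an up-step vs a down-step at each position: up/down = 1/1, 2/1, 1/3, 4/1, 4/5, 1/5, 6/5, 6/5.
The maximum over both is 6; one such subsequence is 19, 22, 7, 22, 6, 10.

6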